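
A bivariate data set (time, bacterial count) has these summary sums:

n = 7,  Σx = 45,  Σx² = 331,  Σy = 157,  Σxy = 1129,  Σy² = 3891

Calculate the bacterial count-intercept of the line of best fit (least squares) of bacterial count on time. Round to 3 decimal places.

Sxx = Σx² − (Σx)²/n = 331 − 289.285714 = 41.714286
Sxy = Σxy − (Σx)(Σy)/n = 1129 − 1009.285714 = 119.714286
b = Sxy/Sxx = 119.714286/41.714286 = 2.869863
a = ȳ − b·x̄ = 22.428571 − 2.869863·6.428571 = 3.979452

3.979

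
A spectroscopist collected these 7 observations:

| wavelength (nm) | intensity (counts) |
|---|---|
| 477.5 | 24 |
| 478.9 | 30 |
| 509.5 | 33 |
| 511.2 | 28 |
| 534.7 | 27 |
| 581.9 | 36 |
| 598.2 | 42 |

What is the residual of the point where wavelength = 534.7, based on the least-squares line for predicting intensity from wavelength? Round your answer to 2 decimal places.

n = 7, Σx = 3691.9, Σy = 220, Σxy = 117463.8, Σx² = 1960622.09
Sxx = Σx² − (Σx)²/n = 1960622.09 − 1947160.801429 = 13461.288571
Sxy = Σxy − (Σx)(Σy)/n = 117463.8 − 116031.142857 = 1432.657143
b = Sxy/Sxx = 1432.657143/13461.288571 = 0.106428
a = ȳ − b·x̄ = 31.428571 − 0.106428·527.414286 = -24.703042
ŷ(534.7) = -24.703042 + 0.106428·534.7 = 32.203975
residual = y − ŷ = 27 − 32.203975 = -5.203975

-5.20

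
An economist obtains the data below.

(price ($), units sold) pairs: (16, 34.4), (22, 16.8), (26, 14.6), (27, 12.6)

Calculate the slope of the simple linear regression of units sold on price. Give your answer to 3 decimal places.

-1.924

n = 4, Σx = 91, Σy = 78.4, Σxy = 1639.8, Σx² = 2145
Sxx = Σx² − (Σx)²/n = 2145 − 2070.25 = 74.75
Sxy = Σxy − (Σx)(Σy)/n = 1639.8 − 1783.6 = -143.8
b = Sxy/Sxx = -143.8/74.75 = -1.923746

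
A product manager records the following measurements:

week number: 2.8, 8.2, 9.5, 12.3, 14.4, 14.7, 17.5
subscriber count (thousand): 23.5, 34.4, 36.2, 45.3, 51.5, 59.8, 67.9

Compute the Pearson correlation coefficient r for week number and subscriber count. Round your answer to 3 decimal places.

n = 7, Σx = 79.4, Σy = 318.6, Σxy = 4057.88, Σx² = 1046.32, Σy² = 15936.84
Sxx = Σx² − (Σx)²/n = 1046.32 − 900.622857 = 145.697143
Sxy = Σxy − (Σx)(Σy)/n = 4057.88 − 3613.834286 = 444.045714
Syy = Σy² − (Σy)²/n = 15936.84 − 14500.851429 = 1435.988571
r = Sxy/√(Sxx·Syy) = 444.045714/√(209219.432033) = 444.045714/457.405107 = 0.970793

0.971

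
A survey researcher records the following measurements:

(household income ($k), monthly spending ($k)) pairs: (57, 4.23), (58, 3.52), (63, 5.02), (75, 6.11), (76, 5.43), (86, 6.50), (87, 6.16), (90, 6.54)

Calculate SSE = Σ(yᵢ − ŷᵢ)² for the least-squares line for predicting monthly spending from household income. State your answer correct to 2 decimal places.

n = 8, Σx = 592, Σy = 43.51, Σxy = 3315.98, Σx² = 45048, Σy² = 245.2679
Sxx = Σx² − (Σx)²/n = 45048 − 43808 = 1240
Sxy = Σxy − (Σx)(Σy)/n = 3315.98 − 3219.74 = 96.24
Syy = Σy² − (Σy)²/n = 245.2679 − 236.640013 = 8.627887
b = Sxy/Sxx = 96.24/1240 = 0.077613
SSE = Syy − b·Sxy = 8.627887 − 0.077613·96.24 = 1.158422

1.16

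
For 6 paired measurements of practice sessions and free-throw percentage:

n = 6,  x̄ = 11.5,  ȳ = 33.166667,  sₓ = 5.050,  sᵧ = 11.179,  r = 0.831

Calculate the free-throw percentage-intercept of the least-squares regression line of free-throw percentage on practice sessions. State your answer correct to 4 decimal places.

b = r · sᵧ/sₓ = 0.831 · 11.179/5.05 = 1.839554
a = ȳ − b·x̄ = 33.166667 − 1.839554·11.5 = 12.011793

12.0118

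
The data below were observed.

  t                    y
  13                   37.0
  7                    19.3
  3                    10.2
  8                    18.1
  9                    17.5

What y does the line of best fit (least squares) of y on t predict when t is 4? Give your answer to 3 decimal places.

10.251

n = 5, Σx = 40, Σy = 102.1, Σxy = 949, Σx² = 372
Sxx = Σx² − (Σx)²/n = 372 − 320 = 52
Sxy = Σxy − (Σx)(Σy)/n = 949 − 816.8 = 132.2
b = Sxy/Sxx = 132.2/52 = 2.542308
a = ȳ − b·x̄ = 20.42 − 2.542308·8 = 0.081538
ŷ(4) = a + b·4 = 0.081538 + 2.542308·4 = 10.250769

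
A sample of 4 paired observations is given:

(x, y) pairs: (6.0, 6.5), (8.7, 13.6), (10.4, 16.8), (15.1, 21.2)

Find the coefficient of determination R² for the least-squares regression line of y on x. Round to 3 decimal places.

0.924

n = 4, Σx = 40.2, Σy = 58.1, Σxy = 652.16, Σx² = 447.86, Σy² = 958.89
Sxx = Σx² − (Σx)²/n = 447.86 − 404.01 = 43.85
Sxy = Σxy − (Σx)(Σy)/n = 652.16 − 583.905 = 68.255
Syy = Σy² − (Σy)²/n = 958.89 − 843.9025 = 114.9875
R² = Sxy²/(Sxx·Syy) = (68.255)²/(43.85·114.9875) = 0.923951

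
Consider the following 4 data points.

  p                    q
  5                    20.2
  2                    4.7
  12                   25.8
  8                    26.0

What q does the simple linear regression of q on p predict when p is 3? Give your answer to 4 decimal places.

11.6219

n = 4, Σx = 27, Σy = 76.7, Σxy = 628, Σx² = 237
Sxx = Σx² − (Σx)²/n = 237 − 182.25 = 54.75
Sxy = Σxy − (Σx)(Σy)/n = 628 − 517.725 = 110.275
b = Sxy/Sxx = 110.275/54.75 = 2.014155
a = ȳ − b·x̄ = 19.175 − 2.014155·6.75 = 5.579452
ŷ(3) = a + b·3 = 5.579452 + 2.014155·3 = 11.621918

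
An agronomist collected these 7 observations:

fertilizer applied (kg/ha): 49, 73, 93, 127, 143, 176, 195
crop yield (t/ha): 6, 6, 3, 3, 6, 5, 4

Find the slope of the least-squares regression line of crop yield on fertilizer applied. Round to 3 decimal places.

-0.007

n = 7, Σx = 856, Σy = 33, Σxy = 3910, Σx² = 121958
Sxx = Σx² − (Σx)²/n = 121958 − 104676.571429 = 17281.428571
Sxy = Σxy − (Σx)(Σy)/n = 3910 − 4035.428571 = -125.428571
b = Sxy/Sxx = -125.428571/17281.428571 = -0.007258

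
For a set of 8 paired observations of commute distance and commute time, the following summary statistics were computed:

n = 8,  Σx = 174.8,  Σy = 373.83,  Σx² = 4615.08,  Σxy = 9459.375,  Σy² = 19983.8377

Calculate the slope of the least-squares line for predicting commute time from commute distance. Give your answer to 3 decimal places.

Sxx = Σx² − (Σx)²/n = 4615.08 − 3819.38 = 795.7
Sxy = Σxy − (Σx)(Σy)/n = 9459.375 − 8168.1855 = 1291.1895
b = Sxy/Sxx = 1291.1895/795.7 = 1.622709

1.623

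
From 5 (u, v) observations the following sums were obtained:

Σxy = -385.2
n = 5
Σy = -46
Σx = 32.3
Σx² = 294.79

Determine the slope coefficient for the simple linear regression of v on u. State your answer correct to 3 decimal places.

Sxx = Σx² − (Σx)²/n = 294.79 − 208.658 = 86.132
Sxy = Σxy − (Σx)(Σy)/n = -385.2 − (-297.16) = -88.04
b = Sxy/Sxx = -88.04/86.132 = -1.022152

-1.022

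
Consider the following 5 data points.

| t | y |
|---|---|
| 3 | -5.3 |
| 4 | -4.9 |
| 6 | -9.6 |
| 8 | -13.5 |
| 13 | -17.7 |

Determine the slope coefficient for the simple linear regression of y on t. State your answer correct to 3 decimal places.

n = 5, Σx = 34, Σy = -51, Σxy = -431.2, Σx² = 294
Sxx = Σx² − (Σx)²/n = 294 − 231.2 = 62.8
Sxy = Σxy − (Σx)(Σy)/n = -431.2 − (-346.8) = -84.4
b = Sxy/Sxx = -84.4/62.8 = -1.343949

-1.344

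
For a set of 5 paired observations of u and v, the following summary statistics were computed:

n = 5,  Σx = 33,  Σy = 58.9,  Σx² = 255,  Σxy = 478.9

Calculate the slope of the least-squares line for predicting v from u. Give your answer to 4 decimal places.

Sxx = Σx² − (Σx)²/n = 255 − 217.8 = 37.2
Sxy = Σxy − (Σx)(Σy)/n = 478.9 − 388.74 = 90.16
b = Sxy/Sxx = 90.16/37.2 = 2.423656

2.4237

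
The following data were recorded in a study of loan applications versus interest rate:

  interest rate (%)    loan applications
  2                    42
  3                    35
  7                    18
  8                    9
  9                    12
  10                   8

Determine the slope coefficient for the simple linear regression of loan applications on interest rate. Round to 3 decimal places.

n = 6, Σx = 39, Σy = 124, Σxy = 575, Σx² = 307
Sxx = Σx² − (Σx)²/n = 307 − 253.5 = 53.5
Sxy = Σxy − (Σx)(Σy)/n = 575 − 806 = -231
b = Sxy/Sxx = -231/53.5 = -4.317757

-4.318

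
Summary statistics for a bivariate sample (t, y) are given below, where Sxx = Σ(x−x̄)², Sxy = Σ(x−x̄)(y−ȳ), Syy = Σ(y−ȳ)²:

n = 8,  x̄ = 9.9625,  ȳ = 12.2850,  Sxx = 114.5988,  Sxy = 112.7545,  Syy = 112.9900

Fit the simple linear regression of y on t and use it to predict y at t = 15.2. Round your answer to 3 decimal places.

b = Sxy/Sxx = 112.7545/114.5988 = 0.983906
a = ȳ − b·x̄ = 12.285 − 0.983906·9.9625 = 2.482832
ŷ(15.2) = a + b·15.2 = 2.482832 + 0.983906·15.2 = 17.438210

17.438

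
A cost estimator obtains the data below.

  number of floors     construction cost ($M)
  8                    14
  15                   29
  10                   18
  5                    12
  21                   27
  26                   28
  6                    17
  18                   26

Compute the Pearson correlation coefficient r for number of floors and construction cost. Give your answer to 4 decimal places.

n = 8, Σx = 109, Σy = 171, Σxy = 2652, Σx² = 1891, Σy² = 3983
Sxx = Σx² − (Σx)²/n = 1891 − 1485.125 = 405.875
Sxy = Σxy − (Σx)(Σy)/n = 2652 − 2329.875 = 322.125
Syy = Σy² − (Σy)²/n = 3983 − 3655.125 = 327.875
r = Sxy/√(Sxx·Syy) = 322.125/√(133076.265625) = 322.125/364.796197 = 0.883027

0.8830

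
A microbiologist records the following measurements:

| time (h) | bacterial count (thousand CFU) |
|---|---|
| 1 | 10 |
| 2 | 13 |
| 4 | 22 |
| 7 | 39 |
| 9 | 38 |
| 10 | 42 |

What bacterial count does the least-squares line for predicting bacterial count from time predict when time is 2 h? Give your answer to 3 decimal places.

n = 6, Σx = 33, Σy = 164, Σxy = 1159, Σx² = 251
Sxx = Σx² − (Σx)²/n = 251 − 181.5 = 69.5
Sxy = Σxy − (Σx)(Σy)/n = 1159 − 902 = 257
b = Sxy/Sxx = 257/69.5 = 3.697842
a = ȳ − b·x̄ = 27.333333 − 3.697842·5.5 = 6.995204
ŷ(2) = a + b·2 = 6.995204 + 3.697842·2 = 14.390887

14.391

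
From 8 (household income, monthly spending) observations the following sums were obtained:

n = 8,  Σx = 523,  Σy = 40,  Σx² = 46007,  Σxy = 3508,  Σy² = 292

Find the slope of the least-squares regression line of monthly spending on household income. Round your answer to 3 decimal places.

0.076

Sxx = Σx² − (Σx)²/n = 46007 − 34191.125 = 11815.875
Sxy = Σxy − (Σx)(Σy)/n = 3508 − 2615 = 893
b = Sxy/Sxx = 893/11815.875 = 0.075576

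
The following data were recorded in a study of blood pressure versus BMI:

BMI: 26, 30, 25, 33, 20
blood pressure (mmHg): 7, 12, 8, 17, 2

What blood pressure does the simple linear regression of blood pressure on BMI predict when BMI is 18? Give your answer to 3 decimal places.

n = 5, Σx = 134, Σy = 46, Σxy = 1343, Σx² = 3690
Sxx = Σx² − (Σx)²/n = 3690 − 3591.2 = 98.8
Sxy = Σxy − (Σx)(Σy)/n = 1343 − 1232.8 = 110.2
b = Sxy/Sxx = 110.2/98.8 = 1.115385
a = ȳ − b·x̄ = 9.2 − 1.115385·26.8 = -20.692308
ŷ(18) = a + b·18 = -20.692308 + 1.115385·18 = -0.615385

-0.615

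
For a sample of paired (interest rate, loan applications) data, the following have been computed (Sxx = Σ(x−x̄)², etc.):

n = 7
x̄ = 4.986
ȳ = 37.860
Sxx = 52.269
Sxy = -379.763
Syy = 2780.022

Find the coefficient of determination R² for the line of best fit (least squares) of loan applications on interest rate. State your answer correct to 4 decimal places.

R² = Sxy²/(Sxx·Syy) = (-379.763)²/(52.269·2780.022) = 0.992505

0.9925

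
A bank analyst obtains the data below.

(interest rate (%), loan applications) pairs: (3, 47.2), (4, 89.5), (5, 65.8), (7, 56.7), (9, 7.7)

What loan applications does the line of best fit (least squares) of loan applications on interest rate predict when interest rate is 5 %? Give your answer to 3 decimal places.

58.548

n = 5, Σx = 28, Σy = 266.9, Σxy = 1294.8, Σx² = 180
Sxx = Σx² − (Σx)²/n = 180 − 156.8 = 23.2
Sxy = Σxy − (Σx)(Σy)/n = 1294.8 − 1494.64 = -199.84
b = Sxy/Sxx = -199.84/23.2 = -8.613793
a = ȳ − b·x̄ = 53.38 − (-8.613793)·5.6 = 101.617241
ŷ(5) = a + b·5 = 101.617241 + (-8.613793)·5 = 58.548276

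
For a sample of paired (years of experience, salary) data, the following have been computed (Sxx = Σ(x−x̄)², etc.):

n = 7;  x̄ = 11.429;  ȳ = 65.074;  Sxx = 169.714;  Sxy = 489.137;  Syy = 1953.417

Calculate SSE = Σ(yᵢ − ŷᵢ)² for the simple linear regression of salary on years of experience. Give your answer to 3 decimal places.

b = Sxy/Sxx = 489.137/169.714 = 2.882125
SSE = Syy − b·Sxy = 1953.417 − 2.882125·489.137 = 543.662915

543.663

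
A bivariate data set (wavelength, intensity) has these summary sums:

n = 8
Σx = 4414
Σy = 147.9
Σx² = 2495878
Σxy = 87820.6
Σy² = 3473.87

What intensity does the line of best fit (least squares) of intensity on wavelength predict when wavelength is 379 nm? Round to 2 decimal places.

0.72

Sxx = Σx² − (Σx)²/n = 2495878 − 2435424.5 = 60453.5
Sxy = Σxy − (Σx)(Σy)/n = 87820.6 − 81603.825 = 6216.775
b = Sxy/Sxx = 6216.775/60453.5 = 0.102836
a = ȳ − b·x̄ = 18.4875 − 0.102836·551.75 = -38.252070
ŷ(379) = a + b·379 = -38.252070 + 0.102836·379 = 0.722641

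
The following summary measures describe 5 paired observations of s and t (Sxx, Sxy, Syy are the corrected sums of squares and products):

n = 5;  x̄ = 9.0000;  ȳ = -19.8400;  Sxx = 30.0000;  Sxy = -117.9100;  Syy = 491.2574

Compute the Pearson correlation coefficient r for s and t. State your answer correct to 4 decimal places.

-0.9713

r = Sxy/√(Sxx·Syy) = -117.91/√(14737.722) = -117.91/121.399020 = -0.971260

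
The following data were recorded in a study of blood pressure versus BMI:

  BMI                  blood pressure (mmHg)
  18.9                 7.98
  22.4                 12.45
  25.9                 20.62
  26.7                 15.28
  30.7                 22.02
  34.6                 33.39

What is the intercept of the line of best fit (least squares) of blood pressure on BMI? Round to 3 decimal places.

-21.326

n = 6, Σx = 159.2, Σy = 111.74, Σxy = 3203.044, Σx² = 4382.32
Sxx = Σx² − (Σx)²/n = 4382.32 − 4224.106667 = 158.213333
Sxy = Σxy − (Σx)(Σy)/n = 3203.044 − 2964.834667 = 238.209333
b = Sxy/Sxx = 238.209333/158.213333 = 1.505621
a = ȳ − b·x̄ = 18.623333 − 1.505621·26.533333 = -21.325813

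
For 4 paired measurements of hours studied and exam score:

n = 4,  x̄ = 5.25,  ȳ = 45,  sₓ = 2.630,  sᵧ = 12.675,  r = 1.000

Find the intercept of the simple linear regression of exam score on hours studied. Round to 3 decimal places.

19.698

b = r · sᵧ/sₓ = 1 · 12.675/2.63 = 4.819392
a = ȳ − b·x̄ = 45 − 4.819392·5.25 = 19.698194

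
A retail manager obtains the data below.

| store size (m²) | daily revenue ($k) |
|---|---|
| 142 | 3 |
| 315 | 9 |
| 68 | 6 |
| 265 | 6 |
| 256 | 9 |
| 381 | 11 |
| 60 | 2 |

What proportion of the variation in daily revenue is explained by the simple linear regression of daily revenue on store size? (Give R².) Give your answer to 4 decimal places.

n = 7, Σx = 1487, Σy = 46, Σxy = 11874, Σx² = 408535, Σy² = 368
Sxx = Σx² − (Σx)²/n = 408535 − 315881.285714 = 92653.714286
Sxy = Σxy − (Σx)(Σy)/n = 11874 − 9771.714286 = 2102.285714
Syy = Σy² − (Σy)²/n = 368 − 302.285714 = 65.714286
R² = Sxy²/(Sxx·Syy) = (2102.285714)²/(92653.714286·65.714286) = 0.725873

0.7259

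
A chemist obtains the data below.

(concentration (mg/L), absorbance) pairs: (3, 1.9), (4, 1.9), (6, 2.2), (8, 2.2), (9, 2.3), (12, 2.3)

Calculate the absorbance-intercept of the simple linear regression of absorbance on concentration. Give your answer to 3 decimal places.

n = 6, Σx = 42, Σy = 12.8, Σxy = 92.4, Σx² = 350
Sxx = Σx² − (Σx)²/n = 350 − 294 = 56
Sxy = Σxy − (Σx)(Σy)/n = 92.4 − 89.6 = 2.8
b = Sxy/Sxx = 2.8/56 = 0.05
a = ȳ − b·x̄ = 2.133333 − 0.05·7 = 1.783333

1.783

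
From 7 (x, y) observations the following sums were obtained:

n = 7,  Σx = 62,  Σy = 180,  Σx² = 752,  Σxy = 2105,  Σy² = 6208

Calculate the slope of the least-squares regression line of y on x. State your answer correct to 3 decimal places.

Sxx = Σx² − (Σx)²/n = 752 − 549.142857 = 202.857143
Sxy = Σxy − (Σx)(Σy)/n = 2105 − 1594.285714 = 510.714286
b = Sxy/Sxx = 510.714286/202.857143 = 2.517606

2.518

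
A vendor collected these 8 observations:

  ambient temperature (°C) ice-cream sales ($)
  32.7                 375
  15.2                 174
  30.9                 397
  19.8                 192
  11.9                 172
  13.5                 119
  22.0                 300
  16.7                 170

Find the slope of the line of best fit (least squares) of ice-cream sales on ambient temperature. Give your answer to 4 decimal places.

12.8173

n = 8, Σx = 162.7, Σy = 1899, Σxy = 44068.5, Σx² = 3733.93
Sxx = Σx² − (Σx)²/n = 3733.93 − 3308.91125 = 425.01875
Sxy = Σxy − (Σx)(Σy)/n = 44068.5 − 38620.9125 = 5447.5875
b = Sxy/Sxx = 5447.5875/425.01875 = 12.817287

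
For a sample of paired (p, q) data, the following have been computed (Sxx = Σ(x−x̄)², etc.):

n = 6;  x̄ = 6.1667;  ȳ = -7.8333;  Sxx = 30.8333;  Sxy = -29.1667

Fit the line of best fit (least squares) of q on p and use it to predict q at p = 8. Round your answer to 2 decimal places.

b = Sxy/Sxx = -29.1667/30.8333 = -0.945948
a = ȳ − b·x̄ = -7.8333 − (-0.945948)·6.1667 = -1.999922
ŷ(8) = a + b·8 = -1.999922 + (-0.945948)·8 = -9.567507

-9.57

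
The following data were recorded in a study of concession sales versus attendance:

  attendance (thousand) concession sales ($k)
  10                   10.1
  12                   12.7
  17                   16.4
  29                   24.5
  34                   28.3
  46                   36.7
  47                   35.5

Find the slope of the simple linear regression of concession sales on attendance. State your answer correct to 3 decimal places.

n = 7, Σx = 195, Σy = 164.2, Σxy = 5561.6, Σx² = 6855
Sxx = Σx² − (Σx)²/n = 6855 − 5432.142857 = 1422.857143
Sxy = Σxy − (Σx)(Σy)/n = 5561.6 − 4574.142857 = 987.457143
b = Sxy/Sxx = 987.457143/1422.857143 = 0.693996

0.694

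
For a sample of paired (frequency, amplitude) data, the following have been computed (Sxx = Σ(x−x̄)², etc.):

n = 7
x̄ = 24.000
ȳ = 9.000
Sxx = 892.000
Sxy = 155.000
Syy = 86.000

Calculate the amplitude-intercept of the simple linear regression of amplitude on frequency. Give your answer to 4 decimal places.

b = Sxy/Sxx = 155/892 = 0.173767
a = ȳ − b·x̄ = 9 − 0.173767·24 = 4.829596

4.8296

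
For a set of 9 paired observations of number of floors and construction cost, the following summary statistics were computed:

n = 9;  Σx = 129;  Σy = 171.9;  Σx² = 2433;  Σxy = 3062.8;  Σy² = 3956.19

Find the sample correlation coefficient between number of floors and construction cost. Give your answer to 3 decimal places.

0.955

Sxx = Σx² − (Σx)²/n = 2433 − 1849 = 584
Sxy = Σxy − (Σx)(Σy)/n = 3062.8 − 2463.9 = 598.9
Syy = Σy² − (Σy)²/n = 3956.19 − 3283.29 = 672.9
r = Sxy/√(Sxx·Syy) = 598.9/√(392973.6) = 598.9/626.876064 = 0.955372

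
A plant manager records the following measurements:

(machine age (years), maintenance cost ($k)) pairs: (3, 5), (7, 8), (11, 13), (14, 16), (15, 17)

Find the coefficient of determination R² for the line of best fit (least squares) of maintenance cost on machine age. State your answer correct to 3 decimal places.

n = 5, Σx = 50, Σy = 59, Σxy = 693, Σx² = 600, Σy² = 803
Sxx = Σx² − (Σx)²/n = 600 − 500 = 100
Sxy = Σxy − (Σx)(Σy)/n = 693 − 590 = 103
Syy = Σy² − (Σy)²/n = 803 − 696.2 = 106.8
R² = Sxy²/(Sxx·Syy) = (103)²/(100·106.8) = 0.993352

0.993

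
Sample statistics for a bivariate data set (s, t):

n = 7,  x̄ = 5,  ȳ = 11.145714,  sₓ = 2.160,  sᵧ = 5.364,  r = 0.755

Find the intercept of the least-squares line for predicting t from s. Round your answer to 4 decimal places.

b = r · sᵧ/sₓ = 0.755 · 5.364/2.16 = 1.874917
a = ȳ − b·x̄ = 11.145714 − 1.874917·5 = 1.771131

1.7711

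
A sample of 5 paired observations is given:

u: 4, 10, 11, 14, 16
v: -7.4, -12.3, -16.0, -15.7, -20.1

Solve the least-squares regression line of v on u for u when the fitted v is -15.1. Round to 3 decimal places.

11.805

n = 5, Σx = 55, Σy = -71.5, Σxy = -870, Σx² = 689
Sxx = Σx² − (Σx)²/n = 689 − 605 = 84
Sxy = Σxy − (Σx)(Σy)/n = -870 − (-786.5) = -83.5
b = Sxy/Sxx = -83.5/84 = -0.994048
a = ȳ − b·x̄ = -14.3 − (-0.994048)·11 = -3.365476
Set a + b·x = -15.1: x = (-15.1 − (-3.365476)) / (-0.994048) = 11.804790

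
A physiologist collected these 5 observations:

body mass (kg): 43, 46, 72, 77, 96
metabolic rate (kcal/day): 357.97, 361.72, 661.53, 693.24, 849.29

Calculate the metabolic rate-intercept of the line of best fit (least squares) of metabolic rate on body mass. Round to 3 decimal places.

n = 5, Σx = 334, Σy = 2923.75, Σxy = 214573.31, Σx² = 24294
Sxx = Σx² − (Σx)²/n = 24294 − 22311.2 = 1982.8
Sxy = Σxy − (Σx)(Σy)/n = 214573.31 − 195306.5 = 19266.81
b = Sxy/Sxx = 19266.81/1982.8 = 9.716971
a = ȳ − b·x̄ = 584.75 − 9.716971·66.8 = -64.343659

-64.344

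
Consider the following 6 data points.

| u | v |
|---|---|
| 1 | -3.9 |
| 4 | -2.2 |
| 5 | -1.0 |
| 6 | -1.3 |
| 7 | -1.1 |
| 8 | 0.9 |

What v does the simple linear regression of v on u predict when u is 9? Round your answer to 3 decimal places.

0.858

n = 6, Σx = 31, Σy = -8.6, Σxy = -26, Σx² = 191
Sxx = Σx² − (Σx)²/n = 191 − 160.166667 = 30.833333
Sxy = Σxy − (Σx)(Σy)/n = -26 − (-44.433333) = 18.433333
b = Sxy/Sxx = 18.433333/30.833333 = 0.597838
a = ȳ − b·x̄ = -1.433333 − 0.597838·5.166667 = -4.522162
ŷ(9) = a + b·9 = -4.522162 + 0.597838·9 = 0.858378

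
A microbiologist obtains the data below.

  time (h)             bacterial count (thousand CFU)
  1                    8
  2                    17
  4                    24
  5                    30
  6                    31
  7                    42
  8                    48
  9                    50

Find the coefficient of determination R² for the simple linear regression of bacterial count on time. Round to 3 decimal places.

0.977

n = 8, Σx = 42, Σy = 250, Σxy = 1602, Σx² = 276, Σy² = 9358
Sxx = Σx² − (Σx)²/n = 276 − 220.5 = 55.5
Sxy = Σxy − (Σx)(Σy)/n = 1602 − 1312.5 = 289.5
Syy = Σy² − (Σy)²/n = 9358 − 7812.5 = 1545.5
R² = Sxy²/(Sxx·Syy) = (289.5)²/(55.5·1545.5) = 0.977091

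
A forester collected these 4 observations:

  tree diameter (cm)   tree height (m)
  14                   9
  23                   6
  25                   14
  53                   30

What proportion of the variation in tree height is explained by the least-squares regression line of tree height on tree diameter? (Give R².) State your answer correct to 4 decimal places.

n = 4, Σx = 115, Σy = 59, Σxy = 2204, Σx² = 4159, Σy² = 1213
Sxx = Σx² − (Σx)²/n = 4159 − 3306.25 = 852.75
Sxy = Σxy − (Σx)(Σy)/n = 2204 − 1696.25 = 507.75
Syy = Σy² − (Σy)²/n = 1213 − 870.25 = 342.75
R² = Sxy²/(Sxx·Syy) = (507.75)²/(852.75·342.75) = 0.882065

0.8821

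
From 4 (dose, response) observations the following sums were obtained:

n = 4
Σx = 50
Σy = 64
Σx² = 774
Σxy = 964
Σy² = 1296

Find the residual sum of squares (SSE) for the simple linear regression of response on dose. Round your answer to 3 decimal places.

91.490

Sxx = Σx² − (Σx)²/n = 774 − 625 = 149
Sxy = Σxy − (Σx)(Σy)/n = 964 − 800 = 164
Syy = Σy² − (Σy)²/n = 1296 − 1024 = 272
b = Sxy/Sxx = 164/149 = 1.100671
SSE = Syy − b·Sxy = 272 − 1.100671·164 = 91.489933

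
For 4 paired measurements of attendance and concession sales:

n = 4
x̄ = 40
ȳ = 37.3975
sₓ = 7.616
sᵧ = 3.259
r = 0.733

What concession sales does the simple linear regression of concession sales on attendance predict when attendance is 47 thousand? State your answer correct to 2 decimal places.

b = r · sᵧ/sₓ = 0.733 · 3.259/7.616 = 0.313662
a = ȳ − b·x̄ = 37.3975 − 0.313662·40 = 24.851035
ŷ(47) = a + b·47 = 24.851035 + 0.313662·47 = 39.593131

39.59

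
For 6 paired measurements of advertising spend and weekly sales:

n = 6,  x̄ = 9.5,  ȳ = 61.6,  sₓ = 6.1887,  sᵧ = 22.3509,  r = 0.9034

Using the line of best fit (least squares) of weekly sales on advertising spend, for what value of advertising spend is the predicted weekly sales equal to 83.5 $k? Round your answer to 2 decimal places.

b = r · sᵧ/sₓ = 0.9034 · 22.3509/6.1887 = 3.262689
a = ȳ − b·x̄ = 61.6 − 3.262689·9.5 = 30.604455
Set a + b·x = 83.5: x = (83.5 − 30.604455) / 3.262689 = 16.212255

16.21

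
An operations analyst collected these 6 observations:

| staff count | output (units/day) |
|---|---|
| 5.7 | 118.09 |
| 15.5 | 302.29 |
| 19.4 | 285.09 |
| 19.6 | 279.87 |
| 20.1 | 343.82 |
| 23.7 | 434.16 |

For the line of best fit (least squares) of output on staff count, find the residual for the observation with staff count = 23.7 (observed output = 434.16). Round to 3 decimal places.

42.614

n = 6, Σx = 104, Σy = 1763.32, Σxy = 33575.18, Σx² = 1998.96
Sxx = Σx² − (Σx)²/n = 1998.96 − 1802.666667 = 196.293333
Sxy = Σxy − (Σx)(Σy)/n = 33575.18 − 30564.213333 = 3010.966667
b = Sxy/Sxx = 3010.966667/196.293333 = 15.339118
a = ȳ − b·x̄ = 293.886667 − 15.339118·17.333333 = 28.008616
ŷ(23.7) = 28.008616 + 15.339118·23.7 = 391.545720
residual = y − ŷ = 434.16 − 391.545720 = 42.614280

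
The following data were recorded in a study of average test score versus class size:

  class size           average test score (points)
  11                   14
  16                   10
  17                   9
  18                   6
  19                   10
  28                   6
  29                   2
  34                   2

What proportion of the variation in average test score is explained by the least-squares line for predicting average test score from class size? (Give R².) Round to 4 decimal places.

n = 8, Σx = 172, Σy = 59, Σxy = 1059, Σx² = 4132, Σy² = 557
Sxx = Σx² − (Σx)²/n = 4132 − 3698 = 434
Sxy = Σxy − (Σx)(Σy)/n = 1059 − 1268.5 = -209.5
Syy = Σy² − (Σy)²/n = 557 − 435.125 = 121.875
R² = Sxy²/(Sxx·Syy) = (-209.5)²/(434·121.875) = 0.829781

0.8298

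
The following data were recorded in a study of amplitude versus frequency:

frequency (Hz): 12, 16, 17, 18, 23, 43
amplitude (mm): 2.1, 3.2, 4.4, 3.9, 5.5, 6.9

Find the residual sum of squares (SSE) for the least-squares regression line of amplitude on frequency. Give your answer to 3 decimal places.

2.547

n = 6, Σx = 129, Σy = 26, Σxy = 644.6, Σx² = 3391, Σy² = 127.08
Sxx = Σx² − (Σx)²/n = 3391 − 2773.5 = 617.5
Sxy = Σxy − (Σx)(Σy)/n = 644.6 − 559 = 85.6
Syy = Σy² − (Σy)²/n = 127.08 − 112.666667 = 14.413333
b = Sxy/Sxx = 85.6/617.5 = 0.138623
SSE = Syy − b·Sxy = 14.413333 − 0.138623·85.6 = 2.547163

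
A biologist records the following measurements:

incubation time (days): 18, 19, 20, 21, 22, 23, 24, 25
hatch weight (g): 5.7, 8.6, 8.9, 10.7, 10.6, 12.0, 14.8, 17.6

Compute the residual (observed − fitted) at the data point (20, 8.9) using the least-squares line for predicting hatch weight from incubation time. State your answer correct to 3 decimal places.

n = 8, Σx = 172, Σy = 88.9, Σxy = 1973.1, Σx² = 3740
Sxx = Σx² − (Σx)²/n = 3740 − 3698 = 42
Sxy = Σxy − (Σx)(Σy)/n = 1973.1 − 1911.35 = 61.75
b = Sxy/Sxx = 61.75/42 = 1.470238
a = ȳ − b·x̄ = 11.1125 − 1.470238·21.5 = -20.497619
ŷ(20) = -20.497619 + 1.470238·20 = 8.907143
residual = y − ŷ = 8.9 − 8.907143 = -0.007143

-0.007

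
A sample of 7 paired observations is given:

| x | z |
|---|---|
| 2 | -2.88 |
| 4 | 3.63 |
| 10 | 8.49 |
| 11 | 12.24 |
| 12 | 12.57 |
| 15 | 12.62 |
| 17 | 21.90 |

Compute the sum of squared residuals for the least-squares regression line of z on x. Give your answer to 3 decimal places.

32.284

n = 7, Σx = 71, Σy = 68.57, Σxy = 940.74, Σx² = 899, Σy² = 1040.2483
Sxx = Σx² − (Σx)²/n = 899 − 720.142857 = 178.857143
Sxy = Σxy − (Σx)(Σy)/n = 940.74 − 695.495714 = 245.244286
Syy = Σy² − (Σy)²/n = 1040.2483 − 671.692129 = 368.556171
b = Sxy/Sxx = 245.244286/178.857143 = 1.371174
SSE = Syy − b·Sxy = 368.556171 − 1.371174·245.244286 = 32.283553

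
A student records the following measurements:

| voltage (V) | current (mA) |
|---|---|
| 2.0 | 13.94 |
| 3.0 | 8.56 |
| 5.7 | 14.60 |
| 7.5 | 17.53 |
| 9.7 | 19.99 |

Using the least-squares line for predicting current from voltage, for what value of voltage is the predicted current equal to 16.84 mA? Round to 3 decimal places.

7.260

n = 5, Σx = 27.9, Σy = 74.62, Σxy = 462.158, Σx² = 195.83
Sxx = Σx² − (Σx)²/n = 195.83 − 155.682 = 40.148
Sxy = Σxy − (Σx)(Σy)/n = 462.158 − 416.3796 = 45.7784
b = Sxy/Sxx = 45.7784/40.148 = 1.140241
a = ȳ − b·x̄ = 14.924 − 1.140241·5.58 = 8.561455
Set a + b·x = 16.84: x = (16.84 − 8.561455) / 1.140241 = 7.260346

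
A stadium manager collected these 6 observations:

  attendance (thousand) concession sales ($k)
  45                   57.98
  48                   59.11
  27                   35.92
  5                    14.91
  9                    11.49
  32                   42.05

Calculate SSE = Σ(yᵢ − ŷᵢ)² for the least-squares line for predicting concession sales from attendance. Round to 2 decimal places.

n = 6, Σx = 166, Σy = 221.46, Σxy = 7939.78, Σx² = 6188, Σy² = 10268.4496
Sxx = Σx² − (Σx)²/n = 6188 − 4592.666667 = 1595.333333
Sxy = Σxy − (Σx)(Σy)/n = 7939.78 − 6127.06 = 1812.72
Syy = Σy² − (Σy)²/n = 10268.4496 − 8174.0886 = 2094.361
b = Sxy/Sxx = 1812.72/1595.333333 = 1.136264
SSE = Syy − b·Sxy = 2094.361 − 1.136264·1812.72 = 34.632334

34.63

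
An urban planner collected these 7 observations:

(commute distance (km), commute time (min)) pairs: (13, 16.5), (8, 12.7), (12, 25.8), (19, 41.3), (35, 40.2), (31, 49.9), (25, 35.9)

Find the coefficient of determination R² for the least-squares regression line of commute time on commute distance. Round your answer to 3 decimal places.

n = 7, Σx = 143, Σy = 222.3, Σxy = 5261.8, Σx² = 3549, Σy² = 8199.73
Sxx = Σx² − (Σx)²/n = 3549 − 2921.285714 = 627.714286
Sxy = Σxy − (Σx)(Σy)/n = 5261.8 − 4541.271429 = 720.528571
Syy = Σy² − (Σy)²/n = 8199.73 − 7059.612857 = 1140.117143
R² = Sxy²/(Sxx·Syy) = (720.528571)²/(627.714286·1140.117143) = 0.725422

0.725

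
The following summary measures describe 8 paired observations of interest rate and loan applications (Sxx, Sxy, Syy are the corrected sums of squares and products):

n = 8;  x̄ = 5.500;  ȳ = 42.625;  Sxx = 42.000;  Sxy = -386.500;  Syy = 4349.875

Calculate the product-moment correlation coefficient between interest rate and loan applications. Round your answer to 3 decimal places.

r = Sxy/√(Sxx·Syy) = -386.5/√(182694.75) = -386.5/427.428064 = -0.904246

-0.904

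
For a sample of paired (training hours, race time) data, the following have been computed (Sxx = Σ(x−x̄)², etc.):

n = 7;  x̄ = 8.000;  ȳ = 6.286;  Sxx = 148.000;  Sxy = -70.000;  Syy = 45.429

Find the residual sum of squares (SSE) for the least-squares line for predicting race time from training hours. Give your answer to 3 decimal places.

b = Sxy/Sxx = -70/148 = -0.472973
SSE = Syy − b·Sxy = 45.429 − (-0.472973)·(-70) = 12.320892

12.321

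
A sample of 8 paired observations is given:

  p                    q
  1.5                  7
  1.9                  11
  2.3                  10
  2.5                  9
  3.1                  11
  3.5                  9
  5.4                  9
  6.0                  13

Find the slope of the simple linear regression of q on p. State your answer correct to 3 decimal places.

n = 8, Σx = 26.2, Σy = 79, Σxy = 269.1, Σx² = 104.42
Sxx = Σx² − (Σx)²/n = 104.42 − 85.805 = 18.615
Sxy = Σxy − (Σx)(Σy)/n = 269.1 − 258.725 = 10.375
b = Sxy/Sxx = 10.375/18.615 = 0.557346

0.557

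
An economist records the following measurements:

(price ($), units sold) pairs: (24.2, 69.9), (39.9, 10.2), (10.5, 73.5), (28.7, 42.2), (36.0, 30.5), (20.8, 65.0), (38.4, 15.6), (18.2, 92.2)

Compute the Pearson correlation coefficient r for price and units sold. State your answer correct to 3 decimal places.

n = 8, Σx = 216.7, Σy = 399.1, Σxy = 8808.53, Σx² = 6646.03, Σy² = 26072.59
Sxx = Σx² − (Σx)²/n = 6646.03 − 5869.86125 = 776.16875
Sxy = Σxy − (Σx)(Σy)/n = 8808.53 − 10810.62125 = -2002.09125
Syy = Σy² − (Σy)²/n = 26072.59 − 19910.10125 = 6162.48875
r = Sxy/√(Sxx·Syy) = -2002.09125/√(4783131.189977) = -2002.09125/2187.037080 = -0.915435

-0.915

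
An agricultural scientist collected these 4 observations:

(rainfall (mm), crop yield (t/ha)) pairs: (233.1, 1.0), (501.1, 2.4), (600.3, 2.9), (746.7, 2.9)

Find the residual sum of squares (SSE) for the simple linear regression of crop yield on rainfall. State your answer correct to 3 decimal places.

n = 4, Σx = 2081.2, Σy = 9.2, Σxy = 5342.04, Σx² = 1223357.8, Σy² = 23.58
Sxx = Σx² − (Σx)²/n = 1223357.8 − 1082848.36 = 140509.44
Sxy = Σxy − (Σx)(Σy)/n = 5342.04 − 4786.76 = 555.28
Syy = Σy² − (Σy)²/n = 23.58 − 21.16 = 2.42
b = Sxy/Sxx = 555.28/140509.44 = 0.003952
SSE = Syy − b·Sxy = 2.42 − 0.003952·555.28 = 0.225586

0.226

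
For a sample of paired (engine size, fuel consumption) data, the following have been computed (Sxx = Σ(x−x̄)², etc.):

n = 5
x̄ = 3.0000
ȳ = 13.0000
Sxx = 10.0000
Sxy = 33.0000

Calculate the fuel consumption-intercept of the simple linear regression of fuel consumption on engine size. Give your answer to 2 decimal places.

3.10

b = Sxy/Sxx = 33/10 = 3.3
a = ȳ − b·x̄ = 13 − 3.3·3 = 3.1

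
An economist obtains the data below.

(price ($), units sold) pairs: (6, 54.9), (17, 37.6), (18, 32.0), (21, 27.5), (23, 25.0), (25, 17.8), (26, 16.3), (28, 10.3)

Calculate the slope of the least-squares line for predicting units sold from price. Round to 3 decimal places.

n = 8, Σx = 164, Σy = 221.4, Σxy = 3854.3, Σx² = 3704
Sxx = Σx² − (Σx)²/n = 3704 − 3362 = 342
Sxy = Σxy − (Σx)(Σy)/n = 3854.3 − 4538.7 = -684.4
b = Sxy/Sxx = -684.4/342 = -2.001170

-2.001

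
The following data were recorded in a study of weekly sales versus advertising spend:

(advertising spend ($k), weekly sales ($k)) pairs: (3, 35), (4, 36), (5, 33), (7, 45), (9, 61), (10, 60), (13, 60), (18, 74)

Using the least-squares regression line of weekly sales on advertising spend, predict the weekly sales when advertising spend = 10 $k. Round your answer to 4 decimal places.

54.4076

n = 8, Σx = 69, Σy = 404, Σxy = 3990, Σx² = 773
Sxx = Σx² − (Σx)²/n = 773 − 595.125 = 177.875
Sxy = Σxy − (Σx)(Σy)/n = 3990 − 3484.5 = 505.5
b = Sxy/Sxx = 505.5/177.875 = 2.841883
a = ȳ − b·x̄ = 50.5 − 2.841883·8.625 = 25.988756
ŷ(10) = a + b·10 = 25.988756 + 2.841883·10 = 54.407590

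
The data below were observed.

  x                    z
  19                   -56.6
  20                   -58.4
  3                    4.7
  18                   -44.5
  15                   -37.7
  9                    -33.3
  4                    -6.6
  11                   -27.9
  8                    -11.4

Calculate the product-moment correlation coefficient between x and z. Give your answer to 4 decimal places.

n = 9, Σx = 107, Σy = -271.7, Σxy = -4320, Σx² = 1601, Σy² = 12098.57
Sxx = Σx² − (Σx)²/n = 1601 − 1272.111111 = 328.888889
Sxy = Σxy − (Σx)(Σy)/n = -4320 − (-3230.211111) = -1089.788889
Syy = Σy² − (Σy)²/n = 12098.57 − 8202.321111 = 3896.248889
r = Sxy/√(Sxx·Syy) = -1089.788889/√(1281432.967901) = -1089.788889/1132.003961 = -0.962708

-0.9627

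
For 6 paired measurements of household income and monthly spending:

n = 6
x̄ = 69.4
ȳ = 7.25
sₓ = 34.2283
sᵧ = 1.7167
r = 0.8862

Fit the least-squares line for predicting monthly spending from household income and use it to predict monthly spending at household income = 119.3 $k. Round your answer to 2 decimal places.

9.47

b = r · sᵧ/sₓ = 0.8862 · 1.7167/34.2283 = 0.044447
a = ȳ − b·x̄ = 7.25 − 0.044447·69.4 = 4.165390
ŷ(119.3) = a + b·119.3 = 4.165390 + 0.044447·119.3 = 9.467897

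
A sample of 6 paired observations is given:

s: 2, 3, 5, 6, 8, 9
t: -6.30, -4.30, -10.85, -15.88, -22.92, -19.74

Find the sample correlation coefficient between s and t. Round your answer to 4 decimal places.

n = 6, Σx = 33, Σy = -79.99, Σxy = -536.05, Σx² = 219, Σy² = 1343.0709
Sxx = Σx² − (Σx)²/n = 219 − 181.5 = 37.5
Sxy = Σxy − (Σx)(Σy)/n = -536.05 − (-439.945) = -96.105
Syy = Σy² − (Σy)²/n = 1343.0709 − 1066.400017 = 276.670883
r = Sxy/√(Sxx·Syy) = -96.105/√(10375.158125) = -96.105/101.858520 = -0.943515

-0.9435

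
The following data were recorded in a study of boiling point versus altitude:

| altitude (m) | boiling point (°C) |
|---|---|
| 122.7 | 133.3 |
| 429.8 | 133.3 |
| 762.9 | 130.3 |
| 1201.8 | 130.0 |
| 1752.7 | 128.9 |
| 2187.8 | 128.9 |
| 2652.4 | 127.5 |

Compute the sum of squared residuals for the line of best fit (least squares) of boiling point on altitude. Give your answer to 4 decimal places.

3.4995

n = 7, Σx = 9110.1, Σy = 912.2, Σxy = 1175399.57, Σx² = 17119774.87, Σy² = 118902.54
Sxx = Σx² − (Σx)²/n = 17119774.87 − 11856274.572857 = 5263500.297143
Sxy = Σxy − (Σx)(Σy)/n = 1175399.57 − 1187176.174286 = -11776.604286
Syy = Σy² − (Σy)²/n = 118902.54 − 118872.691429 = 29.848571
b = Sxy/Sxx = -11776.604286/5263500.297143 = -0.002237
SSE = Syy − b·Sxy = 29.848571 − (-0.002237)·(-11776.604286) = 3.499488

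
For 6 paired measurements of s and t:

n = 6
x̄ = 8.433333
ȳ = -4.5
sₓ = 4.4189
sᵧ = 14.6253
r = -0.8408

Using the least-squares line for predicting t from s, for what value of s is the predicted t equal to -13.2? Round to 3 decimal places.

b = r · sᵧ/sₓ = -0.8408 · 14.6253/4.4189 = -2.782808
a = ȳ − b·x̄ = -4.5 − (-2.782808)·8.433333 = 18.968350
Set a + b·x = -13.2: x = (-13.2 − 18.968350) / (-2.782808) = 11.559671

11.560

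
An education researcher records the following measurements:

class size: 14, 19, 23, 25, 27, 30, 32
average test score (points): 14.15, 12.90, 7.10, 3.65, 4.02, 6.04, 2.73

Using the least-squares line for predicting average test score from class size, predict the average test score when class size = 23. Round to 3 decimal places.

8.067

n = 7, Σx = 170, Σy = 50.59, Σxy = 1074.85, Σx² = 4364
Sxx = Σx² − (Σx)²/n = 4364 − 4128.571429 = 235.428571
Sxy = Σxy − (Σx)(Σy)/n = 1074.85 − 1228.614286 = -153.764286
b = Sxy/Sxx = -153.764286/235.428571 = -0.653125
a = ȳ − b·x̄ = 7.227143 − (-0.653125)·24.285714 = 23.08875
ŷ(23) = a + b·23 = 23.08875 + (-0.653125)·23 = 8.066875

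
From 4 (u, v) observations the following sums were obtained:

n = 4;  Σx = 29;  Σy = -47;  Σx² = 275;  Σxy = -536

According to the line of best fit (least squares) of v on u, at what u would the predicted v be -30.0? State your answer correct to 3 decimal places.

Sxx = Σx² − (Σx)²/n = 275 − 210.25 = 64.75
Sxy = Σxy − (Σx)(Σy)/n = -536 − (-340.75) = -195.25
b = Sxy/Sxx = -195.25/64.75 = -3.015444
a = ȳ − b·x̄ = -11.75 − (-3.015444)·7.25 = 10.111969
Set a + b·x = -30.0: x = (-30.0 − 10.111969) / (-3.015444) = 13.302177

13.302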